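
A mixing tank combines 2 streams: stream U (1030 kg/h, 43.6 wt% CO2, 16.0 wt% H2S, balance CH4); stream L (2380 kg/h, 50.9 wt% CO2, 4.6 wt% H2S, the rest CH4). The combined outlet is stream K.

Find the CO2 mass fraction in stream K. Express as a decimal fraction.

Total flow out = 1030 + 2380 = 3410 kg/h.
CO2 in = 1030×0.436 + 2380×0.509 = 1660.5 kg/h.
CO2 mass fraction in K = 1660.5/3410 = 0.487.

0.487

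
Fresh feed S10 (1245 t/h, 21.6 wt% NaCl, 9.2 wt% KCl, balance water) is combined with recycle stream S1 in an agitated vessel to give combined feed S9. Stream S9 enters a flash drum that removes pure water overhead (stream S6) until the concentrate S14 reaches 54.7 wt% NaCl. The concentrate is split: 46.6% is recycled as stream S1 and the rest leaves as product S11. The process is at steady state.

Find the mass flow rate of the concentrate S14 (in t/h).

Overall NaCl balance (none leaves overhead): NaCl in fresh feed = NaCl in product, i.e. 1245×0.216 = (1−0.466)·S14·0.547.
S14 = 268.92/(0.547×0.534) = 920.65 t/h.

920.6 t/h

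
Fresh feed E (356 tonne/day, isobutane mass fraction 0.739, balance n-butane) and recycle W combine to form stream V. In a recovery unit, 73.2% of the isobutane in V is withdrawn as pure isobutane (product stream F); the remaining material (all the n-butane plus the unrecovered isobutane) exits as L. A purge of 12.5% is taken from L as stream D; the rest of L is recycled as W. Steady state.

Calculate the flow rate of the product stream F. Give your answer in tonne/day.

isobutane in V: m_A = 356×0.739 + (1−0.125)·(1−0.732)·m_A, so m_A = 263.08/0.7655 = 343.68 tonne/day.
Product F = 0.732×343.68 = 251.57 tonne/day.

251.6 tonne/day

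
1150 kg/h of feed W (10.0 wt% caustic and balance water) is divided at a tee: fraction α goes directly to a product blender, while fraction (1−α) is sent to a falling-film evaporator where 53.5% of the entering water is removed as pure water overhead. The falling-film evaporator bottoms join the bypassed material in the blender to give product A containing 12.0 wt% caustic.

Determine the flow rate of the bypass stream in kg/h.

All 1150×0.100 = 115 kg/h of caustic reaches A, so A = 115/0.120 = 958.33 kg/h and vapour = 191.67 kg/h.
The evaporator receives (1−α)·1150 of feed at 0.900 water and removes 0.535 of that water:
0.535×0.900×(1−α)×1150 = 191.67
(1−α) = 191.67/553.73 = 0.3461;  α = 0.6539.
Bypass flow = 0.6539×1150 = 751.94 kg/h.

751.9 kg/h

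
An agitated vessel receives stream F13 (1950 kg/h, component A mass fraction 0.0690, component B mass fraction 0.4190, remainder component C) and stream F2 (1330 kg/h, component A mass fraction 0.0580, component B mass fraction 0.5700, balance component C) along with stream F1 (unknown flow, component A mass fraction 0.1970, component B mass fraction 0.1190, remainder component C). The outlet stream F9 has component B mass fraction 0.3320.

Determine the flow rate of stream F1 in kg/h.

2283 kg/h

Let F1 be the unknown flow. Total out = 3280 + F1.
component B balance: 1575.1 + 0.119·F1 = 0.332·(3280 + F1)
(0.119 − 0.332)·F1 = 0.332×3280 − 1575.1 = -486.19
F1 = -486.19 / -0.213 = 2282.6 kg/h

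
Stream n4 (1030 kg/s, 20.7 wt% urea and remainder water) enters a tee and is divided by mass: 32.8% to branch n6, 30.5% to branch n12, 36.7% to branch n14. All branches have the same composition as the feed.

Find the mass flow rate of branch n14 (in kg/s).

378 kg/s

Branch n14 flow = 0.367×1030 = 378.01 kg/s.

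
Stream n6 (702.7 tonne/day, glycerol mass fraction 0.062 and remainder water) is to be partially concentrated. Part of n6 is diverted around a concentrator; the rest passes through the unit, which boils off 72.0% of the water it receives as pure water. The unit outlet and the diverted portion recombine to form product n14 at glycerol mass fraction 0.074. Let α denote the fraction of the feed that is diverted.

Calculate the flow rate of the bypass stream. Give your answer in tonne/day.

All 702.7×0.062 = 43.567 tonne/day of glycerol reaches n14, so n14 = 43.567/0.074 = 588.75 tonne/day and vapour = 113.95 tonne/day.
The evaporator receives (1−α)·702.7 of feed at 0.938 water and removes 0.720 of that water:
0.720×0.938×(1−α)×702.7 = 113.95
(1−α) = 113.95/474.58 = 0.2401;  α = 0.7599.
Bypass flow = 0.7599×702.7 = 533.97 tonne/day.

534 tonne/day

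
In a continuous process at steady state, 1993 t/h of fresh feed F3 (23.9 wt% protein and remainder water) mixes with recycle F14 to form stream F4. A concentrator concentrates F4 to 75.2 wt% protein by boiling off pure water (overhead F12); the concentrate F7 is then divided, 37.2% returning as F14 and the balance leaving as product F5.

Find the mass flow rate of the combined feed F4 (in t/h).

2368 t/h

Overall protein balance (none leaves overhead): protein in fresh feed = protein in product, i.e. 1993×0.239 = (1−0.372)·F7·0.752.
F7 = 476.33/(0.752×0.628) = 1008.6 t/h.
Recycle F14 = 0.372×1008.6 = 375.21 t/h.
Combined feed F4 = 1993 + 375.21 = 2368.2 t/h.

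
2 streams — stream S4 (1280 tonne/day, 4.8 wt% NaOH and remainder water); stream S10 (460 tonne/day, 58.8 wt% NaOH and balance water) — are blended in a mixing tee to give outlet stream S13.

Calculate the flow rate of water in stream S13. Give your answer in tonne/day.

water out = water in = 1280×0.952 + 460×0.412 = 1408.1 tonne/day.

1408 tonne/day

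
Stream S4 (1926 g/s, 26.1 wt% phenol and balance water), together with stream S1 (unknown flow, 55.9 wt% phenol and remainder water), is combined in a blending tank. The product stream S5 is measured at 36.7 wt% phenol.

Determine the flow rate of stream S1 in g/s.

Let S1 be the unknown flow. Total out = 1926 + S1.
phenol balance: 502.69 + 0.559·S1 = 0.367·(1926 + S1)
(0.559 − 0.367)·S1 = 0.367×1926 − 502.69 = 204.16
S1 = 204.16 / 0.192 = 1063.3 g/s

1063 g/s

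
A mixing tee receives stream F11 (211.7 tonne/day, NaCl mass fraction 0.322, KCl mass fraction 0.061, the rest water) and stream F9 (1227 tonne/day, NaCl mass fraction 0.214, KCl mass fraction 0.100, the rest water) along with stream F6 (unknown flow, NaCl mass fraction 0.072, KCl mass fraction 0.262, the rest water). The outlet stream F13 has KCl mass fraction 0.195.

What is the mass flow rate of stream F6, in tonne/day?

Let F6 be the unknown flow. Total out = 1438.7 + F6.
KCl balance: 135.61 + 0.262·F6 = 0.195·(1438.7 + F6)
(0.262 − 0.195)·F6 = 0.195×1438.7 − 135.61 = 144.93
F6 = 144.93 / 0.067 = 2163.2 tonne/day

2163 tonne/day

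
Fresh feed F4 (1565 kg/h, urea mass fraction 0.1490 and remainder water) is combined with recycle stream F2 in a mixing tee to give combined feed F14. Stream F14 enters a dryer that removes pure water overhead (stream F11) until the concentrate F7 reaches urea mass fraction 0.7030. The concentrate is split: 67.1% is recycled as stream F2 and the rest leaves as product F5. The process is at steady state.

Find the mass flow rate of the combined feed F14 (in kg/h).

2242 kg/h

Overall urea balance (none leaves overhead): urea in fresh feed = urea in product, i.e. 1565×0.149 = (1−0.671)·F7·0.703.
F7 = 233.19/(0.703×0.329) = 1008.2 kg/h.
Recycle F2 = 0.671×1008.2 = 676.51 kg/h.
Combined feed F14 = 1565 + 676.51 = 2241.5 kg/h.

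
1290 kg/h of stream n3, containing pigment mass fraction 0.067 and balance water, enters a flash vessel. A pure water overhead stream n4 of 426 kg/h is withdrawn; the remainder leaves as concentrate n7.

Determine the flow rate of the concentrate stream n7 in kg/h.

Concentrate = 1290 − 426 = 864 kg/h.

864 kg/h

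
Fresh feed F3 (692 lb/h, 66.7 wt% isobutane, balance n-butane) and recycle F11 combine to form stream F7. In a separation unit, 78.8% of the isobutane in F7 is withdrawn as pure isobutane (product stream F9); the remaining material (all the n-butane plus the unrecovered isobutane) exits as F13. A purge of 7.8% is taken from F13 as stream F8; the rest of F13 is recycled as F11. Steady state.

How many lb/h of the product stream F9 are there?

452.1 lb/h

isobutane in F7: m_A = 692×0.667 + (1−0.078)·(1−0.788)·m_A, so m_A = 461.56/0.8045 = 573.7 lb/h.
Product F9 = 0.788×573.7 = 452.08 lb/h.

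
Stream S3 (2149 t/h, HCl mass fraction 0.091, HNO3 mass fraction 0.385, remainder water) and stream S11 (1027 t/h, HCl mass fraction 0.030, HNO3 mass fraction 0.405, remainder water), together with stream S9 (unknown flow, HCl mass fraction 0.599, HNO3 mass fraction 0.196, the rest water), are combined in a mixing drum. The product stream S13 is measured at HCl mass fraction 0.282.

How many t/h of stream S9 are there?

2111 t/h

Let S9 be the unknown flow. Total out = 3176 + S9.
HCl balance: 226.37 + 0.599·S9 = 0.282·(3176 + S9)
(0.599 − 0.282)·S9 = 0.282×3176 − 226.37 = 669.26
S9 = 669.26 / 0.317 = 2111.2 t/h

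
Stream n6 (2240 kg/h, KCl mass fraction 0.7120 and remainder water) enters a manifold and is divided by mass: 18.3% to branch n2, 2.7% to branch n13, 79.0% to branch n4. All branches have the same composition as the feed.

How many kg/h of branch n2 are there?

409.9 kg/h

Branch n2 flow = 0.183×2240 = 409.92 kg/h.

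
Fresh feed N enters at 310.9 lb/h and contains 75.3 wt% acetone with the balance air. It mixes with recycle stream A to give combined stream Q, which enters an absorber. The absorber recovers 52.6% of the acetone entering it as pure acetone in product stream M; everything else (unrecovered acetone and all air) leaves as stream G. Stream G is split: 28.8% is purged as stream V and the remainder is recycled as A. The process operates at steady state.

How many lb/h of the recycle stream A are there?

air enters only via N and leaves only via the purge: 310.9×0.247 = 0.288×(air in G), and the absorber passes all air, so air in Q = air in G = 266.64 lb/h.
acetone in Q: m_A = 310.9×0.753 + (1−0.288)·(1−0.526)·m_A, so m_A = 234.11/0.6625 = 353.36 lb/h.
G = (1−0.526)×353.36 + 266.64 = 434.13 lb/h.
Recycle A = (1−0.288)×434.13 = 309.1 lb/h.

309.1 lb/h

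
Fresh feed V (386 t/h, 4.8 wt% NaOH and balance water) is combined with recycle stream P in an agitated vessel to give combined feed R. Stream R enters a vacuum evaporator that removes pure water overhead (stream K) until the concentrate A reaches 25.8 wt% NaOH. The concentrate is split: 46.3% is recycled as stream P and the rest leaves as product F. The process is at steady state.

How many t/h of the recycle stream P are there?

61.92 t/h

Overall NaOH balance (none leaves overhead): NaOH in fresh feed = NaOH in product, i.e. 386×0.048 = (1−0.463)·A·0.258.
A = 18.528/(0.258×0.537) = 133.73 t/h.
Recycle P = 0.463×133.73 = 61.918 t/h.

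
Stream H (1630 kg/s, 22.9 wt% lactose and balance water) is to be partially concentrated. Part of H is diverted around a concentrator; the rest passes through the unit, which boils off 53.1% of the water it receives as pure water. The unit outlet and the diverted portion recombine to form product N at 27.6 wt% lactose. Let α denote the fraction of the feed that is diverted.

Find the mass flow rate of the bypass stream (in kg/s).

952 kg/s

All 1630×0.229 = 373.27 kg/s of lactose reaches N, so N = 373.27/0.276 = 1352.4 kg/s and vapour = 277.57 kg/s.
The evaporator receives (1−α)·1630 of feed at 0.771 water and removes 0.531 of that water:
0.531×0.771×(1−α)×1630 = 277.57
(1−α) = 277.57/667.32 = 0.4159;  α = 0.5841.
Bypass flow = 0.5841×1630 = 952 kg/s.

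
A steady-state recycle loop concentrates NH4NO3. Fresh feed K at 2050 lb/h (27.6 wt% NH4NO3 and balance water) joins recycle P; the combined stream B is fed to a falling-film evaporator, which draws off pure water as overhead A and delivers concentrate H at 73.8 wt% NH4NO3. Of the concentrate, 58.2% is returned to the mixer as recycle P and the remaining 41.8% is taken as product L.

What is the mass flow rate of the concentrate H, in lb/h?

Overall NH4NO3 balance (none leaves overhead): NH4NO3 in fresh feed = NH4NO3 in product, i.e. 2050×0.276 = (1−0.582)·H·0.738.
H = 565.8/(0.738×0.418) = 1834.1 lb/h.

1834 lb/h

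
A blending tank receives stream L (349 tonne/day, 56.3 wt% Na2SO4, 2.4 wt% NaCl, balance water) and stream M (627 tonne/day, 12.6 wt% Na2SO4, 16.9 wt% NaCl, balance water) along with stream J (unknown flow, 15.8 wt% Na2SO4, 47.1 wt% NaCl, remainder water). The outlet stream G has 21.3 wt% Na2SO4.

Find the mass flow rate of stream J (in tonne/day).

Let J be the unknown flow. Total out = 976 + J.
Na2SO4 balance: 275.49 + 0.158·J = 0.213·(976 + J)
(0.158 − 0.213)·J = 0.213×976 − 275.49 = -67.601
J = -67.601 / -0.055 = 1229.1 tonne/day

1229 tonne/day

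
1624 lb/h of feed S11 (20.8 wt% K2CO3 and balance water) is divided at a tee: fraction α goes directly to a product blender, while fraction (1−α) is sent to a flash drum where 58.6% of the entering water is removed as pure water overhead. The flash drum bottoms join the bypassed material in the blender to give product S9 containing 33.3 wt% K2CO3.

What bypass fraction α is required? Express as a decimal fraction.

0.191

All 1624×0.208 = 337.79 lb/h of K2CO3 reaches S9, so S9 = 337.79/0.333 = 1014.4 lb/h and vapour = 609.61 lb/h.
The evaporator receives (1−α)·1624 of feed at 0.792 water and removes 0.586 of that water:
0.586×0.792×(1−α)×1624 = 609.61
(1−α) = 609.61/753.72 = 0.8088;  α = 0.1912.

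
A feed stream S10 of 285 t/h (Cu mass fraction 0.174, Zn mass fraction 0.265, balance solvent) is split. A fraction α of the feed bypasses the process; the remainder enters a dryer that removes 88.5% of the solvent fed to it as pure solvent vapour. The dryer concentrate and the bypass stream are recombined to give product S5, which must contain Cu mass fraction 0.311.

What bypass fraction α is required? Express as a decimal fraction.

All 285×0.174 = 49.59 t/h of Cu reaches S5, so S5 = 49.59/0.311 = 159.45 t/h and vapour = 125.55 t/h.
The evaporator receives (1−α)·285 of feed at 0.561 solvent and removes 0.885 of that solvent:
0.885×0.561×(1−α)×285 = 125.55
(1−α) = 125.55/141.5 = 0.8873;  α = 0.1127.

0.113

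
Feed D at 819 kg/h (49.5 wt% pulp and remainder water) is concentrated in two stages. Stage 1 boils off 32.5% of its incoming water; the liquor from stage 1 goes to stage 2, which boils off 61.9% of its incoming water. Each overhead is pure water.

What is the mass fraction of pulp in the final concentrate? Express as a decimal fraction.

0.792

water in feed = 819×0.505 = 413.6 kg/h.
After stage 1: water left = (1−0.325)×413.6 = 279.18; stream total = 684.58 kg/h.
After stage 2: water left = (1−0.619)×279.18 = 106.37; final concentrate = 511.77 kg/h.
pulp fraction = 405.4/511.77 = 0.792.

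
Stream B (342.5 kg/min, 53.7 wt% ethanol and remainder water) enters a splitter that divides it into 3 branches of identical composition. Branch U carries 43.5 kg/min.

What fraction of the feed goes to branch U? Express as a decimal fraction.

0.127

Fraction to U = 43.5/342.5 = 0.1270.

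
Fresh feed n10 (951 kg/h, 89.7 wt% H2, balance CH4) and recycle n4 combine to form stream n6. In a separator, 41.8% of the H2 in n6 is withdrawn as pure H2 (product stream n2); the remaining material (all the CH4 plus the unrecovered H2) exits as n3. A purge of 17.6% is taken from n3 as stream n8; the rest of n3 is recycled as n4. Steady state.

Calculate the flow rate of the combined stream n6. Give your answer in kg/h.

CH4 enters only via n10 and leaves only via the purge: 951×0.103 = 0.176×(CH4 in n3), and the separator passes all CH4, so CH4 in n6 = CH4 in n3 = 556.55 kg/h.
H2 in n6: m_A = 951×0.897 + (1−0.176)·(1−0.418)·m_A, so m_A = 853.05/0.5204 = 1639.1 kg/h.
n6 = 1639.1 + 556.55 = 2195.7 kg/h.

2196 kg/h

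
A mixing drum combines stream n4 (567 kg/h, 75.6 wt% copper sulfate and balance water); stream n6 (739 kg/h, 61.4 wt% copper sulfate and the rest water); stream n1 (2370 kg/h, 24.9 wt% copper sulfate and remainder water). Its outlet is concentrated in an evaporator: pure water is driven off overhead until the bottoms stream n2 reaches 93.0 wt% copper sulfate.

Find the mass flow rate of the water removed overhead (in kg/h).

copper sulfate entering = 567×0.756 + 739×0.614 + 2370×0.249 = 1472.5 kg/h.
All copper sulfate reports to n2, so n2 = 1472.5/0.930 = 1583.4 kg/h.
Total feed = 3676 kg/h; overhead = 3676 − 1583.4 = 2092.6 kg/h.

2093 kg/h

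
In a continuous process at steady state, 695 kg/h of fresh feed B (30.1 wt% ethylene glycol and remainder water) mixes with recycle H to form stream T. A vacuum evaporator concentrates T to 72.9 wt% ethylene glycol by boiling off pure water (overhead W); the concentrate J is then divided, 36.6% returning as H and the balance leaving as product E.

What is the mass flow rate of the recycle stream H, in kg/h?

165.7 kg/h

Overall ethylene glycol balance (none leaves overhead): ethylene glycol in fresh feed = ethylene glycol in product, i.e. 695×0.301 = (1−0.366)·J·0.729.
J = 209.19/(0.729×0.634) = 452.62 kg/h.
Recycle H = 0.366×452.62 = 165.66 kg/h.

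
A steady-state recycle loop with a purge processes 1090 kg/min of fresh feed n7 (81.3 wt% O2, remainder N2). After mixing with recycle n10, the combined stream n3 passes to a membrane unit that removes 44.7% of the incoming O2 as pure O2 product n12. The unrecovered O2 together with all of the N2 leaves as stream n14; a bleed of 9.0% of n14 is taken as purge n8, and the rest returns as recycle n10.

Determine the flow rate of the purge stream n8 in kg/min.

N2 enters only via n7 and leaves only via the purge: 1090×0.187 = 0.090×(N2 in n14), and the membrane unit passes all N2, so N2 in n3 = N2 in n14 = 2264.8 kg/min.
O2 in n3: m_A = 1090×0.813 + (1−0.090)·(1−0.447)·m_A, so m_A = 886.17/0.4968 = 1783.9 kg/min.
n14 = (1−0.447)×1783.9 + 2264.8 = 3251.3 kg/min.
Purge n8 = 0.090×3251.3 = 292.61 kg/min.

292.6 kg/min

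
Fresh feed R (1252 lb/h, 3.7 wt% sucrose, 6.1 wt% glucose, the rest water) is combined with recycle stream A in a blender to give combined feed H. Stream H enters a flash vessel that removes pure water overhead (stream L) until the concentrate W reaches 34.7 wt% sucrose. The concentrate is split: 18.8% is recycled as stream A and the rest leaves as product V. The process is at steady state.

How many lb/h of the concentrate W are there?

164.4 lb/h

Overall sucrose balance (none leaves overhead): sucrose in fresh feed = sucrose in product, i.e. 1252×0.037 = (1−0.188)·W·0.347.
W = 46.324/(0.347×0.812) = 164.41 lb/h.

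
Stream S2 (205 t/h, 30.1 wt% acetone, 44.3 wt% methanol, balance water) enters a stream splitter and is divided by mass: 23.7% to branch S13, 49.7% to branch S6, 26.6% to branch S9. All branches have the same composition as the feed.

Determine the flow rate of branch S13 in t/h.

Branch S13 flow = 0.237×205 = 48.585 t/h.

48.59 t/h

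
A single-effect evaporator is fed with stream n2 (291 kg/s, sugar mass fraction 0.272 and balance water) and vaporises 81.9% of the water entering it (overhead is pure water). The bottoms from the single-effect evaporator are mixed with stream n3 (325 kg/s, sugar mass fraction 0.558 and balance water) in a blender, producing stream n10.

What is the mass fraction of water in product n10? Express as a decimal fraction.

Vapour removed = 0.819×0.728×291 = 173.5 kg/s; concentrate = 117.5 kg/s.
water reaching the mixer = 38.344 (from concentrate) + 325×0.442 = 181.99 kg/s.
Product flow = 117.5 + 325 = 442.5 kg/s; water fraction = 0.411.

0.411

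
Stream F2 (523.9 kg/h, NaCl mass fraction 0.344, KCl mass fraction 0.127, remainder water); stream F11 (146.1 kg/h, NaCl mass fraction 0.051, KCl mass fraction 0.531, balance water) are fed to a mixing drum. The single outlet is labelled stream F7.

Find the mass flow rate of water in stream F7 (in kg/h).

338.2 kg/h

water out = water in = 523.9×0.529 + 146.1×0.418 = 338.21 kg/h.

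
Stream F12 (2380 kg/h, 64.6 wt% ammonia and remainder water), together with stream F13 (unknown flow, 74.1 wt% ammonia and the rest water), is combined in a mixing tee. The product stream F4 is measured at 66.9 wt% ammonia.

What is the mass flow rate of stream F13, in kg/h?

760.3 kg/h

Let F13 be the unknown flow. Total out = 2380 + F13.
ammonia balance: 1537.5 + 0.741·F13 = 0.669·(2380 + F13)
(0.741 − 0.669)·F13 = 0.669×2380 − 1537.5 = 54.74
F13 = 54.74 / 0.072 = 760.28 kg/h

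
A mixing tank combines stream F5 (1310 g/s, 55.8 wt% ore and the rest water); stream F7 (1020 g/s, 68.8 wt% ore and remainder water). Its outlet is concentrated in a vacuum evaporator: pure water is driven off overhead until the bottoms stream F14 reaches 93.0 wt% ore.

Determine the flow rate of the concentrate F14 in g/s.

ore entering = 1310×0.558 + 1020×0.688 = 1432.7 g/s.
All ore reports to F14, so F14 = 1432.7/0.930 = 1540.6 g/s.

1541 g/s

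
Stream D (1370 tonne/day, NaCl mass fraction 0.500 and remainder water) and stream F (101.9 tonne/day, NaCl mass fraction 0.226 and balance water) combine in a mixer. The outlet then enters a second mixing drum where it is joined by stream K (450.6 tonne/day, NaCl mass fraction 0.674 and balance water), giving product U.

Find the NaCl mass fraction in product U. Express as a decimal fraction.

Overall, product flow = 1922.5 tonne/day.
NaCl in = 1370×0.500 + 101.9×0.226 + 450.6×0.674 = 1011.7 tonne/day.
NaCl fraction in U = 0.526.

0.526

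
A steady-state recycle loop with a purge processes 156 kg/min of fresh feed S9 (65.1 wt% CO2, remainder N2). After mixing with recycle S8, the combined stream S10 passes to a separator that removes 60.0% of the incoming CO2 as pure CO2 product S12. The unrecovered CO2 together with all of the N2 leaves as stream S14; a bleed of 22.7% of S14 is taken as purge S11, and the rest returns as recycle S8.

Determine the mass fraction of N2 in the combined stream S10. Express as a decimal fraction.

0.6200

N2 enters only via S9 and leaves only via the purge: 156×0.349 = 0.227×(N2 in S14), and the separator passes all N2, so N2 in S10 = N2 in S14 = 239.84 kg/min.
CO2 in S10: m_A = 156×0.651 + (1−0.227)·(1−0.600)·m_A, so m_A = 101.56/0.6908 = 147.01 kg/min.
S10 = 147.01 + 239.84 = 386.85 kg/min.
N2 fraction in S10 = 239.84/386.85 = 0.6200.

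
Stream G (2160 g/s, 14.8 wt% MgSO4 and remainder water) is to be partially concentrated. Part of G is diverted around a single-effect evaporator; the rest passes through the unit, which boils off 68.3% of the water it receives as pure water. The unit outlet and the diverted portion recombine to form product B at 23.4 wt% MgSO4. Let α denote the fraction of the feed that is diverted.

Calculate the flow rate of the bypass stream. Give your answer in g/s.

All 2160×0.148 = 319.68 g/s of MgSO4 reaches B, so B = 319.68/0.234 = 1366.2 g/s and vapour = 793.85 g/s.
The evaporator receives (1−α)·2160 of feed at 0.852 water and removes 0.683 of that water:
0.683×0.852×(1−α)×2160 = 793.85
(1−α) = 793.85/1256.9 = 0.6316;  α = 0.3684.
Bypass flow = 0.3684×2160 = 795.81 g/s.

795.8 g/s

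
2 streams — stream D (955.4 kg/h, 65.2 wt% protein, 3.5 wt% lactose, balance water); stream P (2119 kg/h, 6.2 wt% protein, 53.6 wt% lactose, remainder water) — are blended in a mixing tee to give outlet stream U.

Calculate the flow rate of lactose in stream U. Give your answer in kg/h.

lactose out = lactose in = 955.4×0.035 + 2119×0.536 = 1169.2 kg/h.

1169 kg/h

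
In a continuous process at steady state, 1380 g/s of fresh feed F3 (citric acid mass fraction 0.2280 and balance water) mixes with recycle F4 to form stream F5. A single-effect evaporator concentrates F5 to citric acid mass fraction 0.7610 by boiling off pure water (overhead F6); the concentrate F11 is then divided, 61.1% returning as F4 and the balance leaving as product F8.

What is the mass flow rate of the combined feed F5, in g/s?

Overall citric acid balance (none leaves overhead): citric acid in fresh feed = citric acid in product, i.e. 1380×0.228 = (1−0.611)·F11·0.761.
F11 = 314.64/(0.761×0.389) = 1062.9 g/s.
Recycle F4 = 0.611×1062.9 = 649.41 g/s.
Combined feed F5 = 1380 + 649.41 = 2029.4 g/s.

2029 g/s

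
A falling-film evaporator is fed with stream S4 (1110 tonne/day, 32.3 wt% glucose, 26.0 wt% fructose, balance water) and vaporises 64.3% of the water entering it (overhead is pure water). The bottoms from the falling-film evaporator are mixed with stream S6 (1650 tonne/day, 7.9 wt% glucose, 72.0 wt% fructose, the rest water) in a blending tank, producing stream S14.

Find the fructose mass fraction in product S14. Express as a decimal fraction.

0.600

Vapour removed = 0.643×0.417×1110 = 297.63 tonne/day; concentrate = 812.37 tonne/day.
fructose reaching the mixer = 288.6 (from concentrate) + 1650×0.720 = 1476.6 tonne/day.
Product flow = 812.37 + 1650 = 2462.4 tonne/day; fructose fraction = 0.600.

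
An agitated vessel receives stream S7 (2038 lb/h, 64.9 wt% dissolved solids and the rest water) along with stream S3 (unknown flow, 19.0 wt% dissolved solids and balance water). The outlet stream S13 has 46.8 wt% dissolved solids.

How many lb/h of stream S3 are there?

Let S3 be the unknown flow. Total out = 2038 + S3.
dissolved solids balance: 1322.7 + 0.190·S3 = 0.468·(2038 + S3)
(0.190 − 0.468)·S3 = 0.468×2038 − 1322.7 = -368.88
S3 = -368.88 / -0.278 = 1326.9 lb/h

1327 lb/h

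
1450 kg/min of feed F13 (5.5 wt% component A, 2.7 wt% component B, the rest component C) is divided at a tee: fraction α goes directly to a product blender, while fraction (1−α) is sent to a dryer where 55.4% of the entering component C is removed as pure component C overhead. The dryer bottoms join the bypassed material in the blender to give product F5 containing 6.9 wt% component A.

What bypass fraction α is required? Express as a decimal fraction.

0.601

All 1450×0.055 = 79.75 kg/min of component A reaches F5, so F5 = 79.75/0.069 = 1155.8 kg/min and vapour = 294.2 kg/min.
The evaporator receives (1−α)·1450 of feed at 0.918 component C and removes 0.554 of that component C:
0.554×0.918×(1−α)×1450 = 294.2
(1−α) = 294.2/737.43 = 0.3990;  α = 0.6010.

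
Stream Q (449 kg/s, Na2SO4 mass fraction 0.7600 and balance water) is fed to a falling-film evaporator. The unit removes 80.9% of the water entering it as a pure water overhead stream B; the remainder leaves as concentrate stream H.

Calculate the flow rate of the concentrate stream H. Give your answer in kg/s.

water entering = 449×0.240 = 107.76 kg/s; overhead removed = 0.809×107.76 = 87.178 kg/s.
Concentrate = 449 − 87.178 = 361.82 kg/s.

361.8 kg/s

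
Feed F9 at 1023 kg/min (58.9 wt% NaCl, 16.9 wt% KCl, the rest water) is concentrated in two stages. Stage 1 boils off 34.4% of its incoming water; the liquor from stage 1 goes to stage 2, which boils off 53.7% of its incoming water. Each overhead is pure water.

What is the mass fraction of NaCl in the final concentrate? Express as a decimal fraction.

0.708

water in feed = 1023×0.242 = 247.57 kg/min.
After stage 1: water left = (1−0.344)×247.57 = 162.4; stream total = 937.84 kg/min.
After stage 2: water left = (1−0.537)×162.4 = 75.193; final concentrate = 850.63 kg/min.
NaCl fraction = 602.55/850.63 = 0.708.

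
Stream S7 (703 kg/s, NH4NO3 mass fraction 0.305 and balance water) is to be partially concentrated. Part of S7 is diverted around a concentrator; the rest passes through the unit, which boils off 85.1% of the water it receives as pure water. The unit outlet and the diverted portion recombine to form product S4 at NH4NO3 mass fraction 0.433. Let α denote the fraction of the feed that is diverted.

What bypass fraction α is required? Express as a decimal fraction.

0.500

All 703×0.305 = 214.41 kg/s of NH4NO3 reaches S4, so S4 = 214.41/0.433 = 495.18 kg/s and vapour = 207.82 kg/s.
The evaporator receives (1−α)·703 of feed at 0.695 water and removes 0.851 of that water:
0.851×0.695×(1−α)×703 = 207.82
(1−α) = 207.82/415.79 = 0.4998;  α = 0.5002.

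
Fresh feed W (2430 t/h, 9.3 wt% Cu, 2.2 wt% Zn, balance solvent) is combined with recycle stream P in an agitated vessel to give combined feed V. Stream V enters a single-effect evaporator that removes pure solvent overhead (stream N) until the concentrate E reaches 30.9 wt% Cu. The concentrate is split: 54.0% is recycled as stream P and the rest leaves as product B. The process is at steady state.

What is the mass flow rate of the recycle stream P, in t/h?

Overall Cu balance (none leaves overhead): Cu in fresh feed = Cu in product, i.e. 2430×0.093 = (1−0.540)·E·0.309.
E = 225.99/(0.309×0.460) = 1589.9 t/h.
Recycle P = 0.540×1589.9 = 858.55 t/h.

858.6 t/h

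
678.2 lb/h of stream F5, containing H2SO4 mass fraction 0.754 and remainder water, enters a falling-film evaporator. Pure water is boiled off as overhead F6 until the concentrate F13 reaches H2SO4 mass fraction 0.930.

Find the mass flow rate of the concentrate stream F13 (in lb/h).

549.9 lb/h

H2SO4 is conserved: 678.2×0.754 = 511.36 lb/h all reports to the concentrate.
Concentrate = 511.36/(target fraction) = 549.85 lb/h.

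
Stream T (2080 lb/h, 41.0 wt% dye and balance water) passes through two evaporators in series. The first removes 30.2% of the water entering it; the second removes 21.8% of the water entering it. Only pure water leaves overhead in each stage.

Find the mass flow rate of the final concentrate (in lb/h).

water in feed = 2080×0.590 = 1227.2 lb/h.
After stage 1: water left = (1−0.302)×1227.2 = 856.59; stream total = 1709.4 lb/h.
After stage 2: water left = (1−0.218)×856.59 = 669.85; final concentrate = 1522.6 lb/h.

1523 lb/h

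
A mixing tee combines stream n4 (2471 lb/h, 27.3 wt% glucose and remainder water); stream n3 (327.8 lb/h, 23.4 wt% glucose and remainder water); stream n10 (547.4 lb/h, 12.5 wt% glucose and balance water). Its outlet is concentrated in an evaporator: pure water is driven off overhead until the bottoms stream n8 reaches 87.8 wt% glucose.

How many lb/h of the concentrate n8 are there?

933.6 lb/h

glucose entering = 2471×0.273 + 327.8×0.234 + 547.4×0.125 = 819.71 lb/h.
All glucose reports to n8, so n8 = 819.71/0.878 = 933.61 lb/h.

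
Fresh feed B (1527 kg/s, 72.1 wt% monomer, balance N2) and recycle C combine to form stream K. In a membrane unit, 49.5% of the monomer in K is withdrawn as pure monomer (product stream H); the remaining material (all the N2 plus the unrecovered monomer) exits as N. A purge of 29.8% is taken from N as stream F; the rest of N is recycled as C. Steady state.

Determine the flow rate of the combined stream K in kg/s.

N2 enters only via B and leaves only via the purge: 1527×0.279 = 0.298×(N2 in N), and the membrane unit passes all N2, so N2 in K = N2 in N = 1429.6 kg/s.
monomer in K: m_A = 1527×0.721 + (1−0.298)·(1−0.495)·m_A, so m_A = 1101/0.6455 = 1705.6 kg/s.
K = 1705.6 + 1429.6 = 3135.3 kg/s.

3135 kg/s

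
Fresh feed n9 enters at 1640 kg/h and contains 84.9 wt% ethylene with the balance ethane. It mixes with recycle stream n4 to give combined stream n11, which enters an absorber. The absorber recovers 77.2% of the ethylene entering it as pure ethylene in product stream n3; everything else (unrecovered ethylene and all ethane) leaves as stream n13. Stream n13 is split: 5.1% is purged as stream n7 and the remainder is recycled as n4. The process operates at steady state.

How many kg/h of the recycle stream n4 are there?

4992 kg/h

ethane enters only via n9 and leaves only via the purge: 1640×0.151 = 0.051×(ethane in n13), and the absorber passes all ethane, so ethane in n11 = ethane in n13 = 4855.7 kg/h.
ethylene in n11: m_A = 1640×0.849 + (1−0.051)·(1−0.772)·m_A, so m_A = 1392.4/0.7836 = 1776.8 kg/h.
n13 = (1−0.772)×1776.8 + 4855.7 = 5260.8 kg/h.
Recycle n4 = (1−0.051)×5260.8 = 4992.5 kg/h.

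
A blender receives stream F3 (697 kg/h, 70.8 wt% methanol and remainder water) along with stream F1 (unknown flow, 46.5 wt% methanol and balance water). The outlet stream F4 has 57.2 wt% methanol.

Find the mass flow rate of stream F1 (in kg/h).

885.9 kg/h

Let F1 be the unknown flow. Total out = 697 + F1.
methanol balance: 493.48 + 0.465·F1 = 0.572·(697 + F1)
(0.465 − 0.572)·F1 = 0.572×697 − 493.48 = -94.792
F1 = -94.792 / -0.107 = 885.91 kg/h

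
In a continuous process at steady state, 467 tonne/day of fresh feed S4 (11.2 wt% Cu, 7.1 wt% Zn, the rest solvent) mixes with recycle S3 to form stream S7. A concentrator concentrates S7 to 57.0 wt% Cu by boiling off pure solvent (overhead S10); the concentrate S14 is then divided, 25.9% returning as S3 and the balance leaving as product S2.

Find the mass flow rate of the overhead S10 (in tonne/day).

Overall Cu balance (none leaves overhead): Cu in fresh feed = Cu in product, i.e. 467×0.112 = (1−0.259)·S14·0.570.
S14 = 52.304/(0.570×0.741) = 123.83 tonne/day.
Recycle S3 = 0.259×123.83 = 32.073 tonne/day.
Combined feed S7 = 467 + 32.073 = 499.07 tonne/day.
Overhead S10 = S7 − S14 = 499.07 − 123.83 = 375.24 tonne/day.

375.2 tonne/day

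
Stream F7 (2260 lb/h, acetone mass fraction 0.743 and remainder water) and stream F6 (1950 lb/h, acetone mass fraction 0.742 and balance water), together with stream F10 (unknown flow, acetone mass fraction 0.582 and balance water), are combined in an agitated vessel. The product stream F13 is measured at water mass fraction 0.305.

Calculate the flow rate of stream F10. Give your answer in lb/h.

1771 lb/h

Let F10 be the unknown flow. Total out = 4210 + F10.
water balance: 1083.9 + 0.418·F10 = 0.305·(4210 + F10)
(0.418 − 0.305)·F10 = 0.305×4210 − 1083.9 = 200.13
F10 = 200.13 / 0.113 = 1771.1 lb/h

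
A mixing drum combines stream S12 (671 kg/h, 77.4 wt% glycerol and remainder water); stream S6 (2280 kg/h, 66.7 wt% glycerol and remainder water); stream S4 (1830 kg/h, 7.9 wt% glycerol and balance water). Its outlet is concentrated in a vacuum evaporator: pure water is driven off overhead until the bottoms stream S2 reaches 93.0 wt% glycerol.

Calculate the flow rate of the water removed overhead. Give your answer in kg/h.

glycerol entering = 671×0.774 + 2280×0.667 + 1830×0.079 = 2184.7 kg/h.
All glycerol reports to S2, so S2 = 2184.7/0.930 = 2349.1 kg/h.
Total feed = 4781 kg/h; overhead = 4781 − 2349.1 = 2431.9 kg/h.

2432 kg/h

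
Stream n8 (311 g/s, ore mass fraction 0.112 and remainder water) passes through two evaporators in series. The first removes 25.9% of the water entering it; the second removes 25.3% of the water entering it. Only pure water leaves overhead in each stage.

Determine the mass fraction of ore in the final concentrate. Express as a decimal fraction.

water in feed = 311×0.888 = 276.17 g/s.
After stage 1: water left = (1−0.259)×276.17 = 204.64; stream total = 239.47 g/s.
After stage 2: water left = (1−0.253)×204.64 = 152.87; final concentrate = 187.7 g/s.
ore fraction = 34.832/187.7 = 0.186.

0.186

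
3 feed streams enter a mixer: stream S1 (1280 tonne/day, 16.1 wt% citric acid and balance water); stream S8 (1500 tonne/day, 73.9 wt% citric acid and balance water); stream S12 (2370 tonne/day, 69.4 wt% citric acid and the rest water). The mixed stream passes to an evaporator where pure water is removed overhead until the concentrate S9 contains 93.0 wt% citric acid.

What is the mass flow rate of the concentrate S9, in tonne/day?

3182 tonne/day

citric acid entering = 1280×0.161 + 1500×0.739 + 2370×0.694 = 2959.4 tonne/day.
All citric acid reports to S9, so S9 = 2959.4/0.930 = 3182.1 tonne/day.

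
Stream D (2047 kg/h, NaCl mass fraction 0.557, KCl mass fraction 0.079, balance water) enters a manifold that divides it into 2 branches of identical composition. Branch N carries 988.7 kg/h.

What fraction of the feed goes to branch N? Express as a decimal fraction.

0.483

Fraction to N = 988.7/2047 = 0.4830.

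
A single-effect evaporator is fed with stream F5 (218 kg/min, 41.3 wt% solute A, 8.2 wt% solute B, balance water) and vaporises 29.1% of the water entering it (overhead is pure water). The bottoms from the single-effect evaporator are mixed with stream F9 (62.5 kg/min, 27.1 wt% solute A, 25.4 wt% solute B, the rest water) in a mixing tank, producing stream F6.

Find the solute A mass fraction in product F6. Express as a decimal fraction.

Vapour removed = 0.291×0.505×218 = 32.036 kg/min; concentrate = 185.96 kg/min.
solute A reaching the mixer = 90.034 (from concentrate) + 62.5×0.271 = 106.97 kg/min.
Product flow = 185.96 + 62.5 = 248.46 kg/min; solute A fraction = 0.431.

0.431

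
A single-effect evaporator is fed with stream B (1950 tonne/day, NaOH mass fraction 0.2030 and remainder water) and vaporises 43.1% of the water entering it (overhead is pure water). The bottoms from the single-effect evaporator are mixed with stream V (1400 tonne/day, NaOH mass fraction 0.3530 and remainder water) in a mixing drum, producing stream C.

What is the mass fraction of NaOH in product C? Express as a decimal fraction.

0.3321

Vapour removed = 0.431×0.797×1950 = 669.84 tonne/day; concentrate = 1280.2 tonne/day.
NaOH reaching the mixer = 395.85 (from concentrate) + 1400×0.353 = 890.05 tonne/day.
Product flow = 1280.2 + 1400 = 2680.2 tonne/day; NaOH fraction = 0.3321.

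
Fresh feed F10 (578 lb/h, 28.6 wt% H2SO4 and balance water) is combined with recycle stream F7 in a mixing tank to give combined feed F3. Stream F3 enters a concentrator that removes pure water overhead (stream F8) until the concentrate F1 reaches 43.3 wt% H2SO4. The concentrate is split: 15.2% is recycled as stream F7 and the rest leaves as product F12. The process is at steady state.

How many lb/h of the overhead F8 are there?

196.2 lb/h

Overall H2SO4 balance (none leaves overhead): H2SO4 in fresh feed = H2SO4 in product, i.e. 578×0.286 = (1−0.152)·F1·0.433.
F1 = 165.31/(0.433×0.848) = 450.2 lb/h.
Recycle F7 = 0.152×450.2 = 68.431 lb/h.
Combined feed F3 = 578 + 68.431 = 646.43 lb/h.
Overhead F8 = F3 − F1 = 646.43 − 450.2 = 196.23 lb/h.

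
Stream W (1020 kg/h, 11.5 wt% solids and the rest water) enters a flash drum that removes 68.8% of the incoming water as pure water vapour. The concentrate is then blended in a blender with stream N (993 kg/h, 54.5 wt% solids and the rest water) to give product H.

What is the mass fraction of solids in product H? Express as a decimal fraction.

0.4731

Vapour removed = 0.688×0.885×1020 = 621.06 kg/h; concentrate = 398.94 kg/h.
solids reaching the mixer = 117.3 (from concentrate) + 993×0.545 = 658.49 kg/h.
Product flow = 398.94 + 993 = 1391.9 kg/h; solids fraction = 0.4731.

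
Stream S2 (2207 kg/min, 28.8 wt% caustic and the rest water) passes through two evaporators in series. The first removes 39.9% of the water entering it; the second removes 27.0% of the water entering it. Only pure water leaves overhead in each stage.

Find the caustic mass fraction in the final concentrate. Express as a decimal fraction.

0.480

water in feed = 2207×0.712 = 1571.4 kg/min.
After stage 1: water left = (1−0.399)×1571.4 = 944.4; stream total = 1580 kg/min.
After stage 2: water left = (1−0.270)×944.4 = 689.41; final concentrate = 1325 kg/min.
caustic fraction = 635.62/1325 = 0.480.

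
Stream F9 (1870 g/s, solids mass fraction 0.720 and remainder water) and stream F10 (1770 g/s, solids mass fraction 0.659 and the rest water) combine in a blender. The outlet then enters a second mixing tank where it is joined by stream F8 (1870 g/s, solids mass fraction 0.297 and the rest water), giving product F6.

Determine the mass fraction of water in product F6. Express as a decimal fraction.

Overall, product flow = 5510 g/s.
water in = 1870×0.280 + 1770×0.341 + 1870×0.703 = 2441.8 g/s.
water fraction in F6 = 0.443.

0.443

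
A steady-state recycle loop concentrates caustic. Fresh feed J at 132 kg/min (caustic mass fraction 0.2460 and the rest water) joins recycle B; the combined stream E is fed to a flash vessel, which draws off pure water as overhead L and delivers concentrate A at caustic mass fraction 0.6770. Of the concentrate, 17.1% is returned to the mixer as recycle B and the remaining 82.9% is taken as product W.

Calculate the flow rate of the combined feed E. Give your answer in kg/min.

141.9 kg/min

Overall caustic balance (none leaves overhead): caustic in fresh feed = caustic in product, i.e. 132×0.246 = (1−0.171)·A·0.677.
A = 32.472/(0.677×0.829) = 57.858 kg/min.
Recycle B = 0.171×57.858 = 9.8938 kg/min.
Combined feed E = 132 + 9.8938 = 141.89 kg/min.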